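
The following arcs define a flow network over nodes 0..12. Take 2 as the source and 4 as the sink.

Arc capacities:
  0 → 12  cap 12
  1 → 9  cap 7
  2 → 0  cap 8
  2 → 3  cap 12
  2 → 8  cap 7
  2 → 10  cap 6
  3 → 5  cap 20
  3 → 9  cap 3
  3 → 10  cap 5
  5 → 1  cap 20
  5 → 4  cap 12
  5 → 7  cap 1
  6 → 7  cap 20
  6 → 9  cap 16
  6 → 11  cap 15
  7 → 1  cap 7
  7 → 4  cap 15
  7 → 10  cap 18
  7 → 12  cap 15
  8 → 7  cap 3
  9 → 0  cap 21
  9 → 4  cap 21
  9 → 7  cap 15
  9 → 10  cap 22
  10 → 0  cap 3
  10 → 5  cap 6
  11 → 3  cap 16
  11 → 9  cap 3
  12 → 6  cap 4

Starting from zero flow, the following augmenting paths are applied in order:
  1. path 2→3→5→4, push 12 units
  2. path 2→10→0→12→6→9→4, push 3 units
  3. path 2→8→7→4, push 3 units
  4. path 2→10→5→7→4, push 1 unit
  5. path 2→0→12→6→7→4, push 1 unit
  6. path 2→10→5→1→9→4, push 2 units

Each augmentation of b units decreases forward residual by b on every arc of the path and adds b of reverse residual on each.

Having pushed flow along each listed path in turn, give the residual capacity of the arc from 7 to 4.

Residual capacity of (7,4): 10

after path 1 (2→3→5→4, push 12): res(7,4)=15
after path 2 (2→10→0→12→6→9→4, push 3): res(7,4)=15
after path 3 (2→8→7→4, push 3): res(7,4)=12
after path 4 (2→10→5→7→4, push 1): res(7,4)=11
after path 5 (2→0→12→6→7→4, push 1): res(7,4)=10
after path 6 (2→10→5→1→9→4, push 2): res(7,4)=10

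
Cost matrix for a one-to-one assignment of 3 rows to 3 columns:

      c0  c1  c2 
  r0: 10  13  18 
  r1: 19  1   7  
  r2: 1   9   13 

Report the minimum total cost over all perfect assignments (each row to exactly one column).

optimal assignment: row0→col2 (cost 18), row1→col1 (cost 1), row2→col0 (cost 1)
total = 18 + 1 + 1 = 20

Minimum assignment cost: 20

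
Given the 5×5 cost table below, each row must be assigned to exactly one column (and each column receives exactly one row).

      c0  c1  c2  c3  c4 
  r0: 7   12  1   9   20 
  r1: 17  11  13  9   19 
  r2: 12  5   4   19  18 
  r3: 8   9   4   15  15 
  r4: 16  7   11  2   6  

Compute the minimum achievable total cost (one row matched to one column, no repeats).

Minimum assignment cost: 29

optimal assignment: row0→col2 (cost 1), row1→col3 (cost 9), row2→col1 (cost 5), row3→col0 (cost 8), row4→col4 (cost 6)
total = 1 + 9 + 5 + 8 + 6 = 29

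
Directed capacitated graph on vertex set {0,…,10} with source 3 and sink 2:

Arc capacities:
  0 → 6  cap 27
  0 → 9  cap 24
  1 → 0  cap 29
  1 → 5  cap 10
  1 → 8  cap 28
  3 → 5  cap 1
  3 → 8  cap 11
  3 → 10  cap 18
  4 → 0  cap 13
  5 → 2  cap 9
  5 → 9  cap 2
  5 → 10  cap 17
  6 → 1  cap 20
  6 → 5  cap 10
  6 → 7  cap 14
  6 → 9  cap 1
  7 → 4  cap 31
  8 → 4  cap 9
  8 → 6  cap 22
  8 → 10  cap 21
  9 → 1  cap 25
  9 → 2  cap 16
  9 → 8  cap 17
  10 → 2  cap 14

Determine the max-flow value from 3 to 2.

Maximum flow value: 26

augment #1: 3→5→2 bottleneck 1, total now 1
augment #2: 3→10→2 bottleneck 14, total now 15
augment #3: 3→8→6→5→2 bottleneck 8, total now 23
augment #4: 3→8→6→9→2 bottleneck 1, total now 24
augment #5: 3→8→4→0→9→2 bottleneck 2, total now 26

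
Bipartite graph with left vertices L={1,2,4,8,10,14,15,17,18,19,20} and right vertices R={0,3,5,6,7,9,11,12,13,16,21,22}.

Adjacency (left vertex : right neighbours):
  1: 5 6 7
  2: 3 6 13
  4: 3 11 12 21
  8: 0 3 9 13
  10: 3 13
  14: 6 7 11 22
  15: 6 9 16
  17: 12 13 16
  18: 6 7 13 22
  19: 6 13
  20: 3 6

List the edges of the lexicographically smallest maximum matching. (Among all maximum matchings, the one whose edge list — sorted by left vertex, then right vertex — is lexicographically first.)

Lex-smallest maximum matching: {(1,5), (2,3), (4,11), (8,0), (10,13), (14,7), (15,9), (17,12), (18,22), (19,6)}

|M| = 10 (so the lex-smallest maximum matching has 10 edges)
process left vertices in ascending order; for each, take the smallest-labelled available neighbour that still permits 10 edges overall, or leave it unmatched if none does
lex-smallest matching: {1-5, 2-3, 4-11, 8-0, 10-13, 14-7, 15-9, 17-12, 18-22, 19-6}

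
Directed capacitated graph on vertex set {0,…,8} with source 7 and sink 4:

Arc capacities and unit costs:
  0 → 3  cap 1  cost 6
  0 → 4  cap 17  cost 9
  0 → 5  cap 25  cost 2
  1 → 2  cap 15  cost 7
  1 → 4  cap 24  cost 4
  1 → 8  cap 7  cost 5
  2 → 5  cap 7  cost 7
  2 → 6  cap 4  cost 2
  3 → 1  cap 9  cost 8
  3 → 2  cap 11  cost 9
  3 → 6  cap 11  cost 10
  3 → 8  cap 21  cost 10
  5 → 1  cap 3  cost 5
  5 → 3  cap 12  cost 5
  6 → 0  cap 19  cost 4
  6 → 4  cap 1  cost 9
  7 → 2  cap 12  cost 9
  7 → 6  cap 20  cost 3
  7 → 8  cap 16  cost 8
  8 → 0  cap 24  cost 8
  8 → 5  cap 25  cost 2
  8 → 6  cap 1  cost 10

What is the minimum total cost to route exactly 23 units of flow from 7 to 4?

shortest-cost path #1: 7→6→4 push 1 @ unit cost 12 (adds 12)
shortest-cost path #2: 7→6→0→4 push 17 @ unit cost 16 (adds 272)
shortest-cost path #3: 7→6→0→5→1→4 push 2 @ unit cost 18 (adds 36)
shortest-cost path #4: 7→8→5→1→4 push 1 @ unit cost 19 (adds 19)
shortest-cost path #5: 7→8→5→0→3→1→4 push 1 @ unit cost 26 (adds 26)
shortest-cost path #6: 7→8→5→3→1→4 push 1 @ unit cost 27 (adds 27)
total cost = 392

Minimum cost for 23 units: 392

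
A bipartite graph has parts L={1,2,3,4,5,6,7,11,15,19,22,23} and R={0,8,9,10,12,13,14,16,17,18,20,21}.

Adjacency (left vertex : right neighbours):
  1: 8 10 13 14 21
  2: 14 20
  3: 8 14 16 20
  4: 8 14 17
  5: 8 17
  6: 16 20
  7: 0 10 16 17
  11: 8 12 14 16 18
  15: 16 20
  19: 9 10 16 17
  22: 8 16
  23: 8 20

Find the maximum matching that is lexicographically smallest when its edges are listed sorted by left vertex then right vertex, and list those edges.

Lex-smallest maximum matching: {(1,10), (2,14), (3,8), (4,17), (6,16), (7,0), (11,12), (15,20), (19,9)}

|M| = 9 (so the lex-smallest maximum matching has 9 edges)
process left vertices in ascending order; for each, take the smallest-labelled available neighbour that still permits 9 edges overall, or leave it unmatched if none does
lex-smallest matching: {1-10, 2-14, 3-8, 4-17, 6-16, 7-0, 11-12, 15-20, 19-9}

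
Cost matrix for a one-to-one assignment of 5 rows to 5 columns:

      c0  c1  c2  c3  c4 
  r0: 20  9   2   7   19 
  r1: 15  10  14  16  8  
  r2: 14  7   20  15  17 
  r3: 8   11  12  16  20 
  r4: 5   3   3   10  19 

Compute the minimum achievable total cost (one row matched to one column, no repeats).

Minimum assignment cost: 33

optimal assignment: row0→col3 (cost 7), row1→col4 (cost 8), row2→col1 (cost 7), row3→col0 (cost 8), row4→col2 (cost 3)
total = 7 + 8 + 7 + 8 + 3 = 33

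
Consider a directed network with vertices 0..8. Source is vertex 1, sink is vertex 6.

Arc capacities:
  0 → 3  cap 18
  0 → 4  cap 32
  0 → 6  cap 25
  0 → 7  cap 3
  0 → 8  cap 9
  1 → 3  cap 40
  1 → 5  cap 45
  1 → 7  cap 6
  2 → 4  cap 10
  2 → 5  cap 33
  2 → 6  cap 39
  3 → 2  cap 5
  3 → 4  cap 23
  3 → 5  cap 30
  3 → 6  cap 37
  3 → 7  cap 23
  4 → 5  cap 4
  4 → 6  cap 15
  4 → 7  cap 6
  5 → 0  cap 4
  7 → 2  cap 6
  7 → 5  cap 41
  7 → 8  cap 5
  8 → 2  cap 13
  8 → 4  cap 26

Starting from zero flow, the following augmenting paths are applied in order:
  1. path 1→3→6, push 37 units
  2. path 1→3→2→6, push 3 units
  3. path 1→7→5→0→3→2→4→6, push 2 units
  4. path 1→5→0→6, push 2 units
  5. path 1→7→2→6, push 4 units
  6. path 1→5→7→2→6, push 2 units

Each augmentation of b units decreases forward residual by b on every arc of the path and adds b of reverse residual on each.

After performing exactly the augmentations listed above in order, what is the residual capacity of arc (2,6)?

after path 1 (1→3→6, push 37): res(2,6)=39
after path 2 (1→3→2→6, push 3): res(2,6)=36
after path 3 (1→7→5→0→3→2→4→6, push 2): res(2,6)=36
after path 4 (1→5→0→6, push 2): res(2,6)=36
after path 5 (1→7→2→6, push 4): res(2,6)=32
after path 6 (1→5→7→2→6, push 2): res(2,6)=30

Residual capacity of (2,6): 30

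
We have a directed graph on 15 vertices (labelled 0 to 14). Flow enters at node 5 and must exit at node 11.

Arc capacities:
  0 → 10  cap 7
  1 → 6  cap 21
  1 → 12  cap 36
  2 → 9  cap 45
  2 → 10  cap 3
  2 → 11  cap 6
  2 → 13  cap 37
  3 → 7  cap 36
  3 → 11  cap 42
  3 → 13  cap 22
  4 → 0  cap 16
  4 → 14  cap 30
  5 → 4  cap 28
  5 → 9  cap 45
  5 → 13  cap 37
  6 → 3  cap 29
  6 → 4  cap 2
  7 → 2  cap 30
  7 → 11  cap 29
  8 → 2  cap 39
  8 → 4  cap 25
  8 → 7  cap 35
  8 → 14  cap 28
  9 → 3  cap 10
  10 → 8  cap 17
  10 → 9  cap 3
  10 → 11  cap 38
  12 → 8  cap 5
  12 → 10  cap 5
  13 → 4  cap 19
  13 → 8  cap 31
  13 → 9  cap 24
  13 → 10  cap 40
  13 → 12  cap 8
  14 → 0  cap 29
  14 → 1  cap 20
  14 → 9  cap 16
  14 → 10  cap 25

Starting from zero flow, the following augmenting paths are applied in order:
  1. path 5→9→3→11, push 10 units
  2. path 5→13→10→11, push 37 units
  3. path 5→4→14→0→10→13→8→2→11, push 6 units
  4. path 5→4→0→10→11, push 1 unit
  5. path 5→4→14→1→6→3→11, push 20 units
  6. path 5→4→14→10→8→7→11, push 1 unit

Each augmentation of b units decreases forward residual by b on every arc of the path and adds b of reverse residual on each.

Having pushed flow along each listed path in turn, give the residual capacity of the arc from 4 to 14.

Residual capacity of (4,14): 3

after path 1 (5→9→3→11, push 10): res(4,14)=30
after path 2 (5→13→10→11, push 37): res(4,14)=30
after path 3 (5→4→14→0→10→13→8→2→11, push 6): res(4,14)=24
after path 4 (5→4→0→10→11, push 1): res(4,14)=24
after path 5 (5→4→14→1→6→3→11, push 20): res(4,14)=4
after path 6 (5→4→14→10→8→7→11, push 1): res(4,14)=3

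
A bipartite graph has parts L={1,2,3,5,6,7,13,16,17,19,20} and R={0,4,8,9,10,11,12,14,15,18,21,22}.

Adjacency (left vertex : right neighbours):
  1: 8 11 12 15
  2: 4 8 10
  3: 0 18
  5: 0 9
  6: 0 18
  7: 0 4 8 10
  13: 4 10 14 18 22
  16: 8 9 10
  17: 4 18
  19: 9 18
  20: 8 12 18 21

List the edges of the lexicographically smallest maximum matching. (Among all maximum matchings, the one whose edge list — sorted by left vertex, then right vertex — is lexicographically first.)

|M| = 9 (so the lex-smallest maximum matching has 9 edges)
process left vertices in ascending order; for each, take the smallest-labelled available neighbour that still permits 9 edges overall, or leave it unmatched if none does
lex-smallest matching: {1-11, 2-4, 3-0, 5-9, 6-18, 7-8, 13-14, 16-10, 20-12}

Lex-smallest maximum matching: {(1,11), (2,4), (3,0), (5,9), (6,18), (7,8), (13,14), (16,10), (20,12)}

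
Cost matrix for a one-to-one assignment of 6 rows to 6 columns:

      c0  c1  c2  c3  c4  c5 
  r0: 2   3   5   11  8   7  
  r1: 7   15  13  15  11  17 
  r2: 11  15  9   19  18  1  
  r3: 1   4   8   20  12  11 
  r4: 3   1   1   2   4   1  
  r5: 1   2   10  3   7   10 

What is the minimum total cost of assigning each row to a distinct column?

Minimum assignment cost: 20

optimal assignment: row0→col1 (cost 3), row1→col4 (cost 11), row2→col5 (cost 1), row3→col0 (cost 1), row4→col2 (cost 1), row5→col3 (cost 3)
total = 3 + 11 + 1 + 1 + 1 + 3 = 20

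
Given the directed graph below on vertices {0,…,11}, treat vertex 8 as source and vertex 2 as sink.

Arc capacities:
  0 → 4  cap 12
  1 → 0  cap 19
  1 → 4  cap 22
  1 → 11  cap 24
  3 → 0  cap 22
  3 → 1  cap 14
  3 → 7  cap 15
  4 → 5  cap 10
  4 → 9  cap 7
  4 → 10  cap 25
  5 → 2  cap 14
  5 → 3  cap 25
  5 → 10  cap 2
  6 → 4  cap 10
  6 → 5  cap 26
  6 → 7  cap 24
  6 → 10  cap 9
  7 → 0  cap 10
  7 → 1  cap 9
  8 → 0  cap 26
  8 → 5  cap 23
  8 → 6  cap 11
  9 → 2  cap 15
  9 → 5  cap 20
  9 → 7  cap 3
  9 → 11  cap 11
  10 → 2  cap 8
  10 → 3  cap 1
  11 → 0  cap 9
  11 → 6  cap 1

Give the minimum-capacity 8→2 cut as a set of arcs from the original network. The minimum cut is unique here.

Min-cut arcs: {(4,9), (5,2), (10,2)} (total capacity 29)

augment #1: 8→5→2 push 14
augment #2: 8→5→10→2 push 2
augment #3: 8→6→10→2 push 6
augment #4: 8→0→4→9→2 push 7
max flow = 29; residual-reachable set from 8 gives S-side
cut edges (S→T): {(4,9), (5,2), (10,2)} total cap 29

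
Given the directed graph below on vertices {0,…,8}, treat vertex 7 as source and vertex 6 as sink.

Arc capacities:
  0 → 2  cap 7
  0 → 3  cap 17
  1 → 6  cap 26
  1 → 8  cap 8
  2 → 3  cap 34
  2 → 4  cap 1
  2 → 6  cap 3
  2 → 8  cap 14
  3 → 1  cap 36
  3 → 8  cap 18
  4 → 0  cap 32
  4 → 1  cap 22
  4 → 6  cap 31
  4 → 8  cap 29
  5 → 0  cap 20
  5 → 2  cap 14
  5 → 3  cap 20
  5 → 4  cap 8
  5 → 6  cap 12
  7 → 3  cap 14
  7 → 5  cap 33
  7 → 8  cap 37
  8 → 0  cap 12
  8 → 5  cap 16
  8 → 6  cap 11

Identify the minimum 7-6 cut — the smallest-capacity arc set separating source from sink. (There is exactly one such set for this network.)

Min-cut arcs: {(1,6), (2,4), (2,6), (5,4), (5,6), (8,6)} (total capacity 61)

augment #1: 7→5→6 push 12
augment #2: 7→8→6 push 11
augment #3: 7→3→1→6 push 14
augment #4: 7→5→2→6 push 3
augment #5: 7→5→4→6 push 8
augment #6: 7→5→2→4→6 push 1
augment #7: 7→5→3→1→6 push 9
augment #8: 7→8→0→3→1→6 push 3
max flow = 61; residual-reachable set from 7 gives S-side
cut edges (S→T): {(1,6), (2,4), (2,6), (5,4), (5,6), (8,6)} total cap 61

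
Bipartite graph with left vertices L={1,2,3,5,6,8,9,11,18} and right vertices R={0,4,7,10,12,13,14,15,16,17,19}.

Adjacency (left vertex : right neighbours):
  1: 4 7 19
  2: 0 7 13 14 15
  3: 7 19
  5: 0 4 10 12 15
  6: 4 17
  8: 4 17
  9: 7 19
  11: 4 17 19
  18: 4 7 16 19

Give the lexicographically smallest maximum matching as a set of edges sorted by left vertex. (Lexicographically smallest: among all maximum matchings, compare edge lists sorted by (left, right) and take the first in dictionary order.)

|M| = 7 (so the lex-smallest maximum matching has 7 edges)
process left vertices in ascending order; for each, take the smallest-labelled available neighbour that still permits 7 edges overall, or leave it unmatched if none does
lex-smallest matching: {1-4, 2-0, 3-7, 5-10, 6-17, 9-19, 18-16}

Lex-smallest maximum matching: {(1,4), (2,0), (3,7), (5,10), (6,17), (9,19), (18,16)}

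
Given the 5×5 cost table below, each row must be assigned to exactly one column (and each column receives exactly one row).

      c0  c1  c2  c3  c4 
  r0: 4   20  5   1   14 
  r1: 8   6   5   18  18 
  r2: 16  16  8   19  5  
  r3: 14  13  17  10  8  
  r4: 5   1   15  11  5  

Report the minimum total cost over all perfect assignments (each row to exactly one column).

Minimum assignment cost: 25

optimal assignment: row0→col0 (cost 4), row1→col2 (cost 5), row2→col4 (cost 5), row3→col3 (cost 10), row4→col1 (cost 1)
total = 4 + 5 + 5 + 10 + 1 = 25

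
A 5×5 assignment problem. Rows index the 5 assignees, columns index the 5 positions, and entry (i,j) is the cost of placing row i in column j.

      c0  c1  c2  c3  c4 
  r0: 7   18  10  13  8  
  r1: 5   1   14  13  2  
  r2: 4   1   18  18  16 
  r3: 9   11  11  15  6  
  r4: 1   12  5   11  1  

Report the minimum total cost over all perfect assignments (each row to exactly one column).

Minimum assignment cost: 28

optimal assignment: row0→col3 (cost 13), row1→col4 (cost 2), row2→col1 (cost 1), row3→col2 (cost 11), row4→col0 (cost 1)
total = 13 + 2 + 1 + 11 + 1 = 28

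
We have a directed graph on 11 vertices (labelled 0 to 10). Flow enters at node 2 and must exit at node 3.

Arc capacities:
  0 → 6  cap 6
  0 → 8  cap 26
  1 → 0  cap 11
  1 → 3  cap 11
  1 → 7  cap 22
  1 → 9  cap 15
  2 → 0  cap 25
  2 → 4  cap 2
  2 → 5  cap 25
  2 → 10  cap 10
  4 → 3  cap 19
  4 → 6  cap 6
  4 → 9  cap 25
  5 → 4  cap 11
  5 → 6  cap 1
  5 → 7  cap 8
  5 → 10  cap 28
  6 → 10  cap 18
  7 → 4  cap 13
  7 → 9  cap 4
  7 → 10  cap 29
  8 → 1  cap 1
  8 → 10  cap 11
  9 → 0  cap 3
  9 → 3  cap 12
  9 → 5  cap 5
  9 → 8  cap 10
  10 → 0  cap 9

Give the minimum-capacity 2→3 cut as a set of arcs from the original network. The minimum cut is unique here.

augment #1: 2→4→3 push 2
augment #2: 2→5→4→3 push 11
augment #3: 2→0→8→1→3 push 1
augment #4: 2→5→7→4→3 push 6
augment #5: 2→5→7→9→3 push 2
max flow = 22; residual-reachable set from 2 gives S-side
cut edges (S→T): {(2,4), (5,4), (5,7), (8,1)} total cap 22

Min-cut arcs: {(2,4), (5,4), (5,7), (8,1)} (total capacity 22)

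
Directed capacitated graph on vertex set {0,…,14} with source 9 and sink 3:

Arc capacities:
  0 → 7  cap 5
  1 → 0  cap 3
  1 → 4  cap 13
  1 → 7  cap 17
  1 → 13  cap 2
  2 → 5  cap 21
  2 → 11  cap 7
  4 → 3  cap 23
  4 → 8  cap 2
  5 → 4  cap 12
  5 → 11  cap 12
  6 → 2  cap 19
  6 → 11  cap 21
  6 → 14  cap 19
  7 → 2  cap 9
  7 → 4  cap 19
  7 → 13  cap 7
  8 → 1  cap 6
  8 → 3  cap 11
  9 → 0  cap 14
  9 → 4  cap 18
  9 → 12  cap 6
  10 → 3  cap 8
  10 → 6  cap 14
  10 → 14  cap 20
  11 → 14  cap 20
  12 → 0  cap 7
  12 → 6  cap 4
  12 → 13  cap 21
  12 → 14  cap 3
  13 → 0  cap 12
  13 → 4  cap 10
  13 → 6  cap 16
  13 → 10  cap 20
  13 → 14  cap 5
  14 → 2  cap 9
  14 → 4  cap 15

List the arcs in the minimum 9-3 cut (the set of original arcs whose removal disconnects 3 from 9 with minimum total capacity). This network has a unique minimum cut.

augment #1: 9→4→3 push 18
augment #2: 9→0→7→4→3 push 5
augment #3: 9→12→13→10→3 push 6
max flow = 29; residual-reachable set from 9 gives S-side
cut edges (S→T): {(0,7), (9,4), (9,12)} total cap 29

Min-cut arcs: {(0,7), (9,4), (9,12)} (total capacity 29)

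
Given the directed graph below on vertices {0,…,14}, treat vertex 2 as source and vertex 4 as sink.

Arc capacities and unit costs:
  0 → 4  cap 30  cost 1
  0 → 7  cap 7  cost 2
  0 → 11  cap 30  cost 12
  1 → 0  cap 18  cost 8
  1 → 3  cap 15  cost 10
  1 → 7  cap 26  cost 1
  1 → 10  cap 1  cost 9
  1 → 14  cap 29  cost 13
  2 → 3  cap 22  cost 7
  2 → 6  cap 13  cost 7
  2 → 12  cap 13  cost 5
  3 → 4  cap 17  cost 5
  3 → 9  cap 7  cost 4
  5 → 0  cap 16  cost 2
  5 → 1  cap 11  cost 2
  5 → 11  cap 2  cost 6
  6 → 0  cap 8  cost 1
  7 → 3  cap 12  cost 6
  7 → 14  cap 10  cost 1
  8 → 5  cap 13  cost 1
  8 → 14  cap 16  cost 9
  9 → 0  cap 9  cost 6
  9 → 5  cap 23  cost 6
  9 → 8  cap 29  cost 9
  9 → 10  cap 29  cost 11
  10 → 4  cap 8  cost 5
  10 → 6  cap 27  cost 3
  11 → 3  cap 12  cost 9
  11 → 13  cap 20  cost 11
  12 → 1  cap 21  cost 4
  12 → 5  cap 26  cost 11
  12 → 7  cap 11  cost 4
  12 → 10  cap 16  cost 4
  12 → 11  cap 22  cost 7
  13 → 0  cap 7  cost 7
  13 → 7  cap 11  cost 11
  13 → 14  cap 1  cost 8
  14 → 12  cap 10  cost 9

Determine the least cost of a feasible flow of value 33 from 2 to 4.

shortest-cost path #1: 2→6→0→4 push 8 @ unit cost 9 (adds 72)
shortest-cost path #2: 2→3→4 push 17 @ unit cost 12 (adds 204)
shortest-cost path #3: 2→12→10→4 push 8 @ unit cost 14 (adds 112)
total cost = 388

Minimum cost for 33 units: 388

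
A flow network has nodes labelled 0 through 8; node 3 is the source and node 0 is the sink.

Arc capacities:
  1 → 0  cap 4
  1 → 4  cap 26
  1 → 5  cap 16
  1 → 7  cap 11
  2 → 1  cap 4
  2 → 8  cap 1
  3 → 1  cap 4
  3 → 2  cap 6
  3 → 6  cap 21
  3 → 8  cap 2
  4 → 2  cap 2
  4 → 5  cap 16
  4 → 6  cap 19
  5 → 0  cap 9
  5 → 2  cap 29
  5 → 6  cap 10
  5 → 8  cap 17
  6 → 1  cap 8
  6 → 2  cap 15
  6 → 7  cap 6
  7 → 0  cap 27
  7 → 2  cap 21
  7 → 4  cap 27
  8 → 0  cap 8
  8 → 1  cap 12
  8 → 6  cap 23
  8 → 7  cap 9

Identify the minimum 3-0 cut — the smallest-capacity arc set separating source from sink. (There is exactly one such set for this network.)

Min-cut arcs: {(2,1), (2,8), (3,1), (3,8), (6,1), (6,7)} (total capacity 25)

augment #1: 3→1→0 push 4
augment #2: 3→8→0 push 2
augment #3: 3→2→8→0 push 1
augment #4: 3→6→7→0 push 6
augment #5: 3→2→1→5→0 push 4
augment #6: 3→6→1→5→0 push 5
augment #7: 3→6→1→7→0 push 3
max flow = 25; residual-reachable set from 3 gives S-side
cut edges (S→T): {(2,1), (2,8), (3,1), (3,8), (6,1), (6,7)} total cap 25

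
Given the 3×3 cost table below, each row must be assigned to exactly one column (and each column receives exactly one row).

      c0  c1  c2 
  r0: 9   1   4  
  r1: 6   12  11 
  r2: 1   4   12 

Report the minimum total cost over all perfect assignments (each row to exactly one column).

Minimum assignment cost: 13

optimal assignment: row0→col1 (cost 1), row1→col2 (cost 11), row2→col0 (cost 1)
total = 1 + 11 + 1 = 13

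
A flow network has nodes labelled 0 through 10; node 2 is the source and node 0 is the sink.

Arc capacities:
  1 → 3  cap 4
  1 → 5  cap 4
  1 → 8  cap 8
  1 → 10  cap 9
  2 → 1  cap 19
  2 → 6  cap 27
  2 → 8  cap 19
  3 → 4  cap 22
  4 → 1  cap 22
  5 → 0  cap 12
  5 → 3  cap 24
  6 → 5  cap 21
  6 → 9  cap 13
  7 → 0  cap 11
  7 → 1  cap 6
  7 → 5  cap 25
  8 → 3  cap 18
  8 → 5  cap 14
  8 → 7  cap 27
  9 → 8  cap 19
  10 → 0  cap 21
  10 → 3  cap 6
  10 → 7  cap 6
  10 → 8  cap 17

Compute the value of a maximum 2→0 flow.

Maximum flow value: 32

augment #1: 2→1→5→0 bottleneck 4, total now 4
augment #2: 2→1→10→0 bottleneck 9, total now 13
augment #3: 2→6→5→0 bottleneck 8, total now 21
augment #4: 2→8→7→0 bottleneck 11, total now 32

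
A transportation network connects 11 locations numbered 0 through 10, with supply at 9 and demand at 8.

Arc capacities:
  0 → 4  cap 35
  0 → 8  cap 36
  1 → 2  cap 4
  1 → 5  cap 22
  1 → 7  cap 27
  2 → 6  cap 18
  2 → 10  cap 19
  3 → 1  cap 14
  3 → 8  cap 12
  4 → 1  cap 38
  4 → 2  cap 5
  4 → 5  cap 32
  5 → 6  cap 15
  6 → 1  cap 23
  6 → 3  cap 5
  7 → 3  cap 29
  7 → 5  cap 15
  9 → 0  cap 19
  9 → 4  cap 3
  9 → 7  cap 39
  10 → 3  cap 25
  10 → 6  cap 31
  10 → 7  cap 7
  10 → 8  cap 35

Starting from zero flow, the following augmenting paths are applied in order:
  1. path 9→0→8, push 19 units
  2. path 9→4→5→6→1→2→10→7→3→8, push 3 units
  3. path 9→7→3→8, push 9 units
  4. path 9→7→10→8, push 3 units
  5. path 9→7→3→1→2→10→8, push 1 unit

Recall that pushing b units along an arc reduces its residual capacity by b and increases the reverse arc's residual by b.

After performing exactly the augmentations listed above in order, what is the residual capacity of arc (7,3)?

Residual capacity of (7,3): 16

after path 1 (9→0→8, push 19): res(7,3)=29
after path 2 (9→4→5→6→1→2→10→7→3→8, push 3): res(7,3)=26
after path 3 (9→7→3→8, push 9): res(7,3)=17
after path 4 (9→7→10→8, push 3): res(7,3)=17
after path 5 (9→7→3→1→2→10→8, push 1): res(7,3)=16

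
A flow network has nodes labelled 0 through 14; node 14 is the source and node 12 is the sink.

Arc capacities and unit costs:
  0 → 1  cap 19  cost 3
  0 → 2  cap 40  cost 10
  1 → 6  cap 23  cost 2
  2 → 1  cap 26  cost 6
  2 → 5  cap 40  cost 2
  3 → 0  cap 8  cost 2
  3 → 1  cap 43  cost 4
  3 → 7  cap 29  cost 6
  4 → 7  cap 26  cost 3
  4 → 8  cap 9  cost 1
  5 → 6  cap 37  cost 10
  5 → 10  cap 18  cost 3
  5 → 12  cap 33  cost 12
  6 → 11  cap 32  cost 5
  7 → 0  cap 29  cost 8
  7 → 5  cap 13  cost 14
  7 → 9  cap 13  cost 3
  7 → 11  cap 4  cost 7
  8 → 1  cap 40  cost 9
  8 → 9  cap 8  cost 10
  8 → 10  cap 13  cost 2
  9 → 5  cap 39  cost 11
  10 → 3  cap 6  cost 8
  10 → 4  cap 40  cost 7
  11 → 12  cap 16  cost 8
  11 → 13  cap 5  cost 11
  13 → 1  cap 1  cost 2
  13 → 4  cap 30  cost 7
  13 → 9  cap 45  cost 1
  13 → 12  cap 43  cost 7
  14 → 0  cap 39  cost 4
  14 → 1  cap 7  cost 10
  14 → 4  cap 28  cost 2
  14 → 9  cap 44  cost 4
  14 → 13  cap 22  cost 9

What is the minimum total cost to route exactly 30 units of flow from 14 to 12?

Minimum cost for 30 units: 520

shortest-cost path #1: 14→13→12 push 22 @ unit cost 16 (adds 352)
shortest-cost path #2: 14→4→7→11→12 push 4 @ unit cost 20 (adds 80)
shortest-cost path #3: 14→0→1→6→11→12 push 4 @ unit cost 22 (adds 88)
total cost = 520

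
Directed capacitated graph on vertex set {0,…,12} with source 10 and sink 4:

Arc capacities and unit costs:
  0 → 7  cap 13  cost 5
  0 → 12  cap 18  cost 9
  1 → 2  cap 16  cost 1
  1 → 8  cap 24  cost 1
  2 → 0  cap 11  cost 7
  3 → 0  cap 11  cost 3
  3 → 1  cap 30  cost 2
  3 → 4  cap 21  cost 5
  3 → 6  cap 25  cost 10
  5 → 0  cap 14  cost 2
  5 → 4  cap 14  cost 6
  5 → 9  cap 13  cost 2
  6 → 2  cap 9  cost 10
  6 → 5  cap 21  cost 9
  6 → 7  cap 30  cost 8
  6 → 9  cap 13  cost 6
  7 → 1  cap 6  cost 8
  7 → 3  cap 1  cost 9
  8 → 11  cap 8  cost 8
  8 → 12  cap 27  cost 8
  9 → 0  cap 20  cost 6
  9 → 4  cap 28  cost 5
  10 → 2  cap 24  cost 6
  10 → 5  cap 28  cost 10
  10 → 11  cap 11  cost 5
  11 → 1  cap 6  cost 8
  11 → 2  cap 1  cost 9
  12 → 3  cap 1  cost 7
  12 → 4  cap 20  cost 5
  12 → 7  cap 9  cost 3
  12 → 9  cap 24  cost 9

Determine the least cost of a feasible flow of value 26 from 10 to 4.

shortest-cost path #1: 10→5→4 push 14 @ unit cost 16 (adds 224)
shortest-cost path #2: 10→5→9→4 push 12 @ unit cost 17 (adds 204)
total cost = 428

Minimum cost for 26 units: 428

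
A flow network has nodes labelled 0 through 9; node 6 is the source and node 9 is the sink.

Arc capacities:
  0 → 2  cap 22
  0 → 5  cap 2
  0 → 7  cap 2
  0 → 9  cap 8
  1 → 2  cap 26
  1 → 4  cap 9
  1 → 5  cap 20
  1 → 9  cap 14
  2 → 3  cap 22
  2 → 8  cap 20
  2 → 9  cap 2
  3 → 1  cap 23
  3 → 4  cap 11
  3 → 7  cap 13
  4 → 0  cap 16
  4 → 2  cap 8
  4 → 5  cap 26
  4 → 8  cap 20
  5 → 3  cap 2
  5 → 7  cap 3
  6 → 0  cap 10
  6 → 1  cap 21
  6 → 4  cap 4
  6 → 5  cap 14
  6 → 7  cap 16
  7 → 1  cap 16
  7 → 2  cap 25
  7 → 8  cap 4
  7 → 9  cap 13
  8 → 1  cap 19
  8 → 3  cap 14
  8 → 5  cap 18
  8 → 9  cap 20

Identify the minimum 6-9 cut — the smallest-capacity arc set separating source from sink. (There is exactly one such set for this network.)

augment #1: 6→0→9 push 8
augment #2: 6→1→9 push 14
augment #3: 6→7→9 push 13
augment #4: 6→0→2→9 push 2
augment #5: 6→4→8→9 push 4
augment #6: 6→7→8→9 push 3
augment #7: 6→1→2→8→9 push 7
augment #8: 6→5→7→8→9 push 1
augment #9: 6→5→3→4→8→9 push 2
augment #10: 6→5→7→2→8→9 push 2
max flow = 56; residual-reachable set from 6 gives S-side
cut edges (S→T): {(5,3), (5,7), (6,0), (6,1), (6,4), (6,7)} total cap 56

Min-cut arcs: {(5,3), (5,7), (6,0), (6,1), (6,4), (6,7)} (total capacity 56)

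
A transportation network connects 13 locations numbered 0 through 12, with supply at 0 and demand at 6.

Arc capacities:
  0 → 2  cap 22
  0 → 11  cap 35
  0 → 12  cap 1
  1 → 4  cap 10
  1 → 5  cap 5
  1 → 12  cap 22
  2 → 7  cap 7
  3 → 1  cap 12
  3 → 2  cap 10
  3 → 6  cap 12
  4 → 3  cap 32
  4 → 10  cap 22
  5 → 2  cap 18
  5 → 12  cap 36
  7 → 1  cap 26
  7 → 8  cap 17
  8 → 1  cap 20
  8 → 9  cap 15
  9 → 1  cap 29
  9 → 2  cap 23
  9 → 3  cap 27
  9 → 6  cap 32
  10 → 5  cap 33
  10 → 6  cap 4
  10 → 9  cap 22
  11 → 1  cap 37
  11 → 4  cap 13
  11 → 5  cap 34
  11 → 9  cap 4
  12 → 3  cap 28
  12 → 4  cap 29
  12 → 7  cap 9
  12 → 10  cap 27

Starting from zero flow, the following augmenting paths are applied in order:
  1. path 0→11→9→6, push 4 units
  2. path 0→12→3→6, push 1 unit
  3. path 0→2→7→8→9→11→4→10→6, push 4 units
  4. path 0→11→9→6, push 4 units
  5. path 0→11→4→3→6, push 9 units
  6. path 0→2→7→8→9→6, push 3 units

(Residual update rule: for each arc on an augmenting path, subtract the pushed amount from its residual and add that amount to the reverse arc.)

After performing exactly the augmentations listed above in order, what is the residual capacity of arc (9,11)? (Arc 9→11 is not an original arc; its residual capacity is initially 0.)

after path 1 (0→11→9→6, push 4): res(9,11)=4
after path 2 (0→12→3→6, push 1): res(9,11)=4
after path 3 (0→2→7→8→9→11→4→10→6, push 4): res(9,11)=0
after path 4 (0→11→9→6, push 4): res(9,11)=4
after path 5 (0→11→4→3→6, push 9): res(9,11)=4
after path 6 (0→2→7→8→9→6, push 3): res(9,11)=4

Residual capacity of (9,11): 4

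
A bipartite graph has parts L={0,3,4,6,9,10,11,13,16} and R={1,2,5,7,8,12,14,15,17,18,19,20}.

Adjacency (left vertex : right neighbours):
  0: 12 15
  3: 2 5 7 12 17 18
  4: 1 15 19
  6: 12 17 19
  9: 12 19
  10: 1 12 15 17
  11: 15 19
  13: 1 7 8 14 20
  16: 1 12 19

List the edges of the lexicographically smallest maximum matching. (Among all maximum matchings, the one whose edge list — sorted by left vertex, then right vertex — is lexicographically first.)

|M| = 7 (so the lex-smallest maximum matching has 7 edges)
process left vertices in ascending order; for each, take the smallest-labelled available neighbour that still permits 7 edges overall, or leave it unmatched if none does
lex-smallest matching: {0-12, 3-2, 4-1, 6-17, 9-19, 10-15, 13-7}

Lex-smallest maximum matching: {(0,12), (3,2), (4,1), (6,17), (9,19), (10,15), (13,7)}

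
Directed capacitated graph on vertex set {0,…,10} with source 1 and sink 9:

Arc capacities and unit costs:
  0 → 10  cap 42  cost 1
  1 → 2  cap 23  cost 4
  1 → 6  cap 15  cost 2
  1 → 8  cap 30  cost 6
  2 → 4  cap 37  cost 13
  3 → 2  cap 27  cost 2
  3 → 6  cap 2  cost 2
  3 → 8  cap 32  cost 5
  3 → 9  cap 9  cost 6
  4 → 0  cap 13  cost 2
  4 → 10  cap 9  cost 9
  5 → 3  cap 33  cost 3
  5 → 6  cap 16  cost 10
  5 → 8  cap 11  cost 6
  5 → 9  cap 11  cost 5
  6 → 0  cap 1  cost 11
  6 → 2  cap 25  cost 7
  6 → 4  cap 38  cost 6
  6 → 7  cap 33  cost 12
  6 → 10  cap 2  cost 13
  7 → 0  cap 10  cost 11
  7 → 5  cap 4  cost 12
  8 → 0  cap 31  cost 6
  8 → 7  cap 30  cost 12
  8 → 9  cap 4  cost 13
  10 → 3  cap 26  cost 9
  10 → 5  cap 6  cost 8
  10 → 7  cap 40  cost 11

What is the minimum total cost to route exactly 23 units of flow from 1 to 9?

Minimum cost for 23 units: 586

shortest-cost path #1: 1→8→9 push 4 @ unit cost 19 (adds 76)
shortest-cost path #2: 1→6→4→0→10→5→9 push 6 @ unit cost 24 (adds 144)
shortest-cost path #3: 1→6→4→0→10→3→9 push 7 @ unit cost 26 (adds 182)
shortest-cost path #4: 1→8→0→10→3→9 push 2 @ unit cost 28 (adds 56)
shortest-cost path #5: 1→6→7→5→9 push 2 @ unit cost 31 (adds 62)
shortest-cost path #6: 1→8→0→4→6→7→5→9 push 2 @ unit cost 33 (adds 66)
total cost = 586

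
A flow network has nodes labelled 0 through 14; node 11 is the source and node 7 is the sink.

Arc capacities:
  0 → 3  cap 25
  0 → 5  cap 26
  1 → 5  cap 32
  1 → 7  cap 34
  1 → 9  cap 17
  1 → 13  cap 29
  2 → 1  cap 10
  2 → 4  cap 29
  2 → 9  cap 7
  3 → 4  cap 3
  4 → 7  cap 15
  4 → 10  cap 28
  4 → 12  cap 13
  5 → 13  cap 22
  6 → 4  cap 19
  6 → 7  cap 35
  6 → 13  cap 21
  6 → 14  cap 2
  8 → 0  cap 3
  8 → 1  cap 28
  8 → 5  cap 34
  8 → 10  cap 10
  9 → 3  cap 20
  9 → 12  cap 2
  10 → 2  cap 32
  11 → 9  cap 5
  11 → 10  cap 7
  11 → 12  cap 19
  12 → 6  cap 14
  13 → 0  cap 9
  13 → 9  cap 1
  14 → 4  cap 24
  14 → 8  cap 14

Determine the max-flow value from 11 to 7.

augment #1: 11→12→6→7 bottleneck 14, total now 14
augment #2: 11→9→3→4→7 bottleneck 3, total now 17
augment #3: 11→10→2→1→7 bottleneck 7, total now 24

Maximum flow value: 24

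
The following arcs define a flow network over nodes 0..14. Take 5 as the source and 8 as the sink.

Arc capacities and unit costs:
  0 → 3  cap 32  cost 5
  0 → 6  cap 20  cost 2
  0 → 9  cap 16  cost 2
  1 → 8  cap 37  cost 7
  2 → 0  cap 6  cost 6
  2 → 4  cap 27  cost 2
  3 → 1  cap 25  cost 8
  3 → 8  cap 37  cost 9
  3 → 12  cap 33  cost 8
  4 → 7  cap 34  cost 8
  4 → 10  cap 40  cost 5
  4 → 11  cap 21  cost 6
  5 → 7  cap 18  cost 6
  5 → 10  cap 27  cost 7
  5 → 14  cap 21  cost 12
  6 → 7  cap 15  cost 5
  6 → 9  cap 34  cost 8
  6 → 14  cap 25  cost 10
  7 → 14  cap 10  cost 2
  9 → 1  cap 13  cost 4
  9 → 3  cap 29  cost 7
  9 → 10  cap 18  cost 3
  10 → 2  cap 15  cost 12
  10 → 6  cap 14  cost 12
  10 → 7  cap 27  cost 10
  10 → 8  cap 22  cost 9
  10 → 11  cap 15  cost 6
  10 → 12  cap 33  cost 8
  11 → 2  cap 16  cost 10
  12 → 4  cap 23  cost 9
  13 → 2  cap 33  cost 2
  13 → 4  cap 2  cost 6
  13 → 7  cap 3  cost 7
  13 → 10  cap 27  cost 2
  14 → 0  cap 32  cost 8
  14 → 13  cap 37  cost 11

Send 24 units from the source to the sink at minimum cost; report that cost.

shortest-cost path #1: 5→10→8 push 22 @ unit cost 16 (adds 352)
shortest-cost path #2: 5→7→14→0→9→1→8 push 2 @ unit cost 29 (adds 58)
total cost = 410

Minimum cost for 24 units: 410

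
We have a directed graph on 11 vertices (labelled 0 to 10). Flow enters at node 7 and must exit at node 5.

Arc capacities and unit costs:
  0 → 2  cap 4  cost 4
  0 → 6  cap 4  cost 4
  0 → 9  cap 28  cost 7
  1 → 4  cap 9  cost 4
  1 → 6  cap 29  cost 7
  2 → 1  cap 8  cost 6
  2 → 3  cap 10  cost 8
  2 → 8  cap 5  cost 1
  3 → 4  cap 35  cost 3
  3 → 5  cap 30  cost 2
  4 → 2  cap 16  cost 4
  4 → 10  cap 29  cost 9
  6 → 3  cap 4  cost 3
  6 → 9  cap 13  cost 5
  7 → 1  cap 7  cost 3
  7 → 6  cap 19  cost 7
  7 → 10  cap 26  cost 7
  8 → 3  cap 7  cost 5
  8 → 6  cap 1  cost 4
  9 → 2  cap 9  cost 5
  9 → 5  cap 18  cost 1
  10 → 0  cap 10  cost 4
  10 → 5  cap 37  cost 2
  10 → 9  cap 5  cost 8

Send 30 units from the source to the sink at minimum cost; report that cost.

Minimum cost for 30 units: 282

shortest-cost path #1: 7→10→5 push 26 @ unit cost 9 (adds 234)
shortest-cost path #2: 7→6→3→5 push 4 @ unit cost 12 (adds 48)
total cost = 282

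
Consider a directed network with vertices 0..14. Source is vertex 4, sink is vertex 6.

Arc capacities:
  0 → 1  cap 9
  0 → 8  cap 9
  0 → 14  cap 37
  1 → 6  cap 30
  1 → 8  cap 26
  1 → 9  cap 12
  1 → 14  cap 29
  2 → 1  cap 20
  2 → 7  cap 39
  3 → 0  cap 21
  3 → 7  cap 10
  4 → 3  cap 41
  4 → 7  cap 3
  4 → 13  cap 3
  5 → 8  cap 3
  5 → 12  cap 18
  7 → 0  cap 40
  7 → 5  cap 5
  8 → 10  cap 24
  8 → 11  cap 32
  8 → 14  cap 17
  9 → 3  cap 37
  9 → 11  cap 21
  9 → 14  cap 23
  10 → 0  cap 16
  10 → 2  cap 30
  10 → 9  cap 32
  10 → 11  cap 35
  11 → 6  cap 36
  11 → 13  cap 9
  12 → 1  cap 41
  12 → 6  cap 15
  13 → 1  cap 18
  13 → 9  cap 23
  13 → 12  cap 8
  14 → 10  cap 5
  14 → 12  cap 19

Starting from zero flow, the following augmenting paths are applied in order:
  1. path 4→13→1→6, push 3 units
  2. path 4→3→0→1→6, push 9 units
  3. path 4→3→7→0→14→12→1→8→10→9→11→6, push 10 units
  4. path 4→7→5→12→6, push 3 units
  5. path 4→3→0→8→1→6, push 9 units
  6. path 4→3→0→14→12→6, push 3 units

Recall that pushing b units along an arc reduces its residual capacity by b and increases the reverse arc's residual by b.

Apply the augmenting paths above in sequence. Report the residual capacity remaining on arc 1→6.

after path 1 (4→13→1→6, push 3): res(1,6)=27
after path 2 (4→3→0→1→6, push 9): res(1,6)=18
after path 3 (4→3→7→0→14→12→1→8→10→9→11→6, push 10): res(1,6)=18
after path 4 (4→7→5→12→6, push 3): res(1,6)=18
after path 5 (4→3→0→8→1→6, push 9): res(1,6)=9
after path 6 (4→3→0→14→12→6, push 3): res(1,6)=9

Residual capacity of (1,6): 9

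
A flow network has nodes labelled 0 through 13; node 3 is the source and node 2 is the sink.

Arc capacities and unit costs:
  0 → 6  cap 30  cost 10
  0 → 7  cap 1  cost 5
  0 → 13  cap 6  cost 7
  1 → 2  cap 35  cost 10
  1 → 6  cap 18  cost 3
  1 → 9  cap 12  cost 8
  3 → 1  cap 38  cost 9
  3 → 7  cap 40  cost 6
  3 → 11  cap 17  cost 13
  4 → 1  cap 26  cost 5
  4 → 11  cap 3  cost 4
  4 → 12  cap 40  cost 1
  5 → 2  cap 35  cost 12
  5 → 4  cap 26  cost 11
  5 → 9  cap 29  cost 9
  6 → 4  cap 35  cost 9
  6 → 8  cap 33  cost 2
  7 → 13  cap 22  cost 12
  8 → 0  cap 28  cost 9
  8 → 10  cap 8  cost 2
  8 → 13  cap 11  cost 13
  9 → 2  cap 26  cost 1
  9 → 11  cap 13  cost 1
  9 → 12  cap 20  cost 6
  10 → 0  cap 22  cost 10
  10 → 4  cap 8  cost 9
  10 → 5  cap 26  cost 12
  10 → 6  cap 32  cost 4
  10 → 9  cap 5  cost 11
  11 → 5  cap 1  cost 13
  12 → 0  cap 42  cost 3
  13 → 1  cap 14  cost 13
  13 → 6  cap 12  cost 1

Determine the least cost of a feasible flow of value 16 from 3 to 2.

shortest-cost path #1: 3→1→9→2 push 12 @ unit cost 18 (adds 216)
shortest-cost path #2: 3→1→2 push 4 @ unit cost 19 (adds 76)
total cost = 292

Minimum cost for 16 units: 292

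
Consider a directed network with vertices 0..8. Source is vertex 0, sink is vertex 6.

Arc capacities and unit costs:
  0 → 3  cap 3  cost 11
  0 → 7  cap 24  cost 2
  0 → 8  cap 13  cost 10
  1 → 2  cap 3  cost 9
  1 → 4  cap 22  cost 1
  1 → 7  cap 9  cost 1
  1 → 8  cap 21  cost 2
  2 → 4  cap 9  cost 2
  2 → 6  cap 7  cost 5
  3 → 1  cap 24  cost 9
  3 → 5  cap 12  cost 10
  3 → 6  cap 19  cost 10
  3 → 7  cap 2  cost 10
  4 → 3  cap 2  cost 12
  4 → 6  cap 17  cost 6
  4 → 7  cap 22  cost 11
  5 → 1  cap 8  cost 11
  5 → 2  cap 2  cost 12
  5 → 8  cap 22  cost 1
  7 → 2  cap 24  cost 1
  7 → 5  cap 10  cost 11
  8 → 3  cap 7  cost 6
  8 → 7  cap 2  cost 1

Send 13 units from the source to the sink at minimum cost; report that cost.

shortest-cost path #1: 0→7→2→6 push 7 @ unit cost 8 (adds 56)
shortest-cost path #2: 0→7→2→4→6 push 6 @ unit cost 11 (adds 66)
total cost = 122

Minimum cost for 13 units: 122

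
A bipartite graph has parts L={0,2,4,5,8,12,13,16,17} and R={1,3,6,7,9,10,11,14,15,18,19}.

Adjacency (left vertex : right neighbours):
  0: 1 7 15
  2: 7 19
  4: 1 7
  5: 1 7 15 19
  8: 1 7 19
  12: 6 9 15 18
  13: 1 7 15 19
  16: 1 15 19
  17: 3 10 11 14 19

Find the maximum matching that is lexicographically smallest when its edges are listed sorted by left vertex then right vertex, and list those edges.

Lex-smallest maximum matching: {(0,1), (2,7), (5,15), (8,19), (12,6), (17,3)}

|M| = 6 (so the lex-smallest maximum matching has 6 edges)
process left vertices in ascending order; for each, take the smallest-labelled available neighbour that still permits 6 edges overall, or leave it unmatched if none does
lex-smallest matching: {0-1, 2-7, 5-15, 8-19, 12-6, 17-3}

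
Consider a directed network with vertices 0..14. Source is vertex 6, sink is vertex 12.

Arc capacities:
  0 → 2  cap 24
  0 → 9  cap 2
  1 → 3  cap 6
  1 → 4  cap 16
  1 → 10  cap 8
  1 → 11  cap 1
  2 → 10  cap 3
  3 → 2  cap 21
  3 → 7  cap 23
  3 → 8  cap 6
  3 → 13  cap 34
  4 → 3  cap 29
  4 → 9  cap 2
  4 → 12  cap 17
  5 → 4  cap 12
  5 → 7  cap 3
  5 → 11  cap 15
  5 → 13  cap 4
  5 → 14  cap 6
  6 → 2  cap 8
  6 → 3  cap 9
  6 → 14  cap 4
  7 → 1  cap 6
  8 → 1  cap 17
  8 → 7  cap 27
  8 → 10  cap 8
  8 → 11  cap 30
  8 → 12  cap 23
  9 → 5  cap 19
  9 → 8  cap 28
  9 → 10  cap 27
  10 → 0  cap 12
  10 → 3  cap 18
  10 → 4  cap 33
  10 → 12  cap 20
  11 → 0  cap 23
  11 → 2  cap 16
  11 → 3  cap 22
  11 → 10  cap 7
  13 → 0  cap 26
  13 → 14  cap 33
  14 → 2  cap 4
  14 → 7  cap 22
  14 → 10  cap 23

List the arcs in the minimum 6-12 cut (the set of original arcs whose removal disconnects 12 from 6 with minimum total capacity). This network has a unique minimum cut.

augment #1: 6→2→10→12 push 3
augment #2: 6→3→8→12 push 6
augment #3: 6→14→10→12 push 4
augment #4: 6→3→7→1→4→12 push 3
max flow = 16; residual-reachable set from 6 gives S-side
cut edges (S→T): {(2,10), (6,3), (6,14)} total cap 16

Min-cut arcs: {(2,10), (6,3), (6,14)} (total capacity 16)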